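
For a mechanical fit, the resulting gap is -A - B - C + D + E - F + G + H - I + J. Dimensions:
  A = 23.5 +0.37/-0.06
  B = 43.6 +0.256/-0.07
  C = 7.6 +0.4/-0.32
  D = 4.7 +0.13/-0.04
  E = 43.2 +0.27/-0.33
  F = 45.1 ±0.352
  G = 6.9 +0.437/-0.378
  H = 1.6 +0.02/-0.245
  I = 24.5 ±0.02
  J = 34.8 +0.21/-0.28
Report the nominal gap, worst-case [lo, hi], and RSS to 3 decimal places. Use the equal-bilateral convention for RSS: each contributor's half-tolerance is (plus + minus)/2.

nominal=-53.100 wc=[-55.771,-51.211] rss=0.817

Stack each dimension's contribution:
  -A: nom -23.500 → Σnom=-23.500; wc +0.060/-0.370 → slack +0.060/-0.370; half-tol=0.215, Σhalf²=0.046225
  -B: nom -43.600 → Σnom=-67.100; wc +0.070/-0.256 → slack +0.130/-0.626; half-tol=0.163, Σhalf²=0.072794
  -C: nom -7.600 → Σnom=-74.700; wc +0.320/-0.400 → slack +0.450/-1.026; half-tol=0.360, Σhalf²=0.202394
  +D: nom +4.700 → Σnom=-70.000; wc +0.130/-0.040 → slack +0.580/-1.066; half-tol=0.085, Σhalf²=0.209619
  +E: nom +43.200 → Σnom=-26.800; wc +0.270/-0.330 → slack +0.850/-1.396; half-tol=0.300, Σhalf²=0.299619
  -F: nom -45.100 → Σnom=-71.900; wc +0.352/-0.352 → slack +1.202/-1.748; half-tol=0.352, Σhalf²=0.423523
  +G: nom +6.900 → Σnom=-65.000; wc +0.437/-0.378 → slack +1.639/-2.126; half-tol=0.407, Σhalf²=0.589579
  +H: nom +1.600 → Σnom=-63.400; wc +0.020/-0.245 → slack +1.659/-2.371; half-tol=0.133, Σhalf²=0.607136
  -I: nom -24.500 → Σnom=-87.900; wc +0.020/-0.020 → slack +1.679/-2.391; half-tol=0.020, Σhalf²=0.607536
  +J: nom +34.800 → Σnom=-53.100; wc +0.210/-0.280 → slack +1.889/-2.671; half-tol=0.245, Σhalf²=0.667561
Nominal = -53.100. Worst-case = [-53.100 - 2.671, -53.100 + 1.889] = [-55.771, -51.211]. RSS = √0.667561 = 0.817.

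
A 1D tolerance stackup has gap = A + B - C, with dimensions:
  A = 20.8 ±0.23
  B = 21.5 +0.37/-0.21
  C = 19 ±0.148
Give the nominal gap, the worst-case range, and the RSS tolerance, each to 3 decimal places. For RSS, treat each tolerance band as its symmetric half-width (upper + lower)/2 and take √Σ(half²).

Stack each dimension's contribution:
  +A: nom +20.800 → Σnom=20.800; wc +0.230/-0.230 → slack +0.230/-0.230; half-tol=0.230, Σhalf²=0.052900
  +B: nom +21.500 → Σnom=42.300; wc +0.370/-0.210 → slack +0.600/-0.440; half-tol=0.290, Σhalf²=0.137000
  -C: nom -19.000 → Σnom=23.300; wc +0.148/-0.148 → slack +0.748/-0.588; half-tol=0.148, Σhalf²=0.158904
Nominal = 23.300. Worst-case = [23.300 - 0.588, 23.300 + 0.748] = [22.712, 24.048]. RSS = √0.158904 = 0.399.

nominal=23.300 wc=[22.712,24.048] rss=0.399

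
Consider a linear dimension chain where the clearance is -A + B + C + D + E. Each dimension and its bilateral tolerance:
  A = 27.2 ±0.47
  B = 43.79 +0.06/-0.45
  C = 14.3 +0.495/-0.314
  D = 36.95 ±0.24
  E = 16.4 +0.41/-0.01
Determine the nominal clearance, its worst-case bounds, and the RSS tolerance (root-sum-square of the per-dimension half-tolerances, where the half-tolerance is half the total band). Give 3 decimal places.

nominal=84.240 wc=[82.756,85.915] rss=0.742

Stack each dimension's contribution:
  -A: nom -27.200 → Σnom=-27.200; wc +0.470/-0.470 → slack +0.470/-0.470; half-tol=0.470, Σhalf²=0.220900
  +B: nom +43.790 → Σnom=16.590; wc +0.060/-0.450 → slack +0.530/-0.920; half-tol=0.255, Σhalf²=0.285925
  +C: nom +14.300 → Σnom=30.890; wc +0.495/-0.314 → slack +1.025/-1.234; half-tol=0.404, Σhalf²=0.449545
  +D: nom +36.950 → Σnom=67.840; wc +0.240/-0.240 → slack +1.265/-1.474; half-tol=0.240, Σhalf²=0.507145
  +E: nom +16.400 → Σnom=84.240; wc +0.410/-0.010 → slack +1.675/-1.484; half-tol=0.210, Σhalf²=0.551245
Nominal = 84.240. Worst-case = [84.240 - 1.484, 84.240 + 1.675] = [82.756, 85.915]. RSS = √0.551245 = 0.742.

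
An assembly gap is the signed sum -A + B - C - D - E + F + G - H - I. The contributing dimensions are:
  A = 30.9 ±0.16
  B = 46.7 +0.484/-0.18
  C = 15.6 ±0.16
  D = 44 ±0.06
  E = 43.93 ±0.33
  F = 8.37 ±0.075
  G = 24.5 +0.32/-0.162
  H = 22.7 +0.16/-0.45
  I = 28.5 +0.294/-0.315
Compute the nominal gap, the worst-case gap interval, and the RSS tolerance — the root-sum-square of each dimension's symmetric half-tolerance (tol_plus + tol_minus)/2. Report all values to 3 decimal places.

nominal=-106.060 wc=[-107.641,-103.706] rss=0.723

Stack each dimension's contribution:
  -A: nom -30.900 → Σnom=-30.900; wc +0.160/-0.160 → slack +0.160/-0.160; half-tol=0.160, Σhalf²=0.025600
  +B: nom +46.700 → Σnom=15.800; wc +0.484/-0.180 → slack +0.644/-0.340; half-tol=0.332, Σhalf²=0.135824
  -C: nom -15.600 → Σnom=0.200; wc +0.160/-0.160 → slack +0.804/-0.500; half-tol=0.160, Σhalf²=0.161424
  -D: nom -44.000 → Σnom=-43.800; wc +0.060/-0.060 → slack +0.864/-0.560; half-tol=0.060, Σhalf²=0.165024
  -E: nom -43.930 → Σnom=-87.730; wc +0.330/-0.330 → slack +1.194/-0.890; half-tol=0.330, Σhalf²=0.273924
  +F: nom +8.370 → Σnom=-79.360; wc +0.075/-0.075 → slack +1.269/-0.965; half-tol=0.075, Σhalf²=0.279549
  +G: nom +24.500 → Σnom=-54.860; wc +0.320/-0.162 → slack +1.589/-1.127; half-tol=0.241, Σhalf²=0.337630
  -H: nom -22.700 → Σnom=-77.560; wc +0.450/-0.160 → slack +2.039/-1.287; half-tol=0.305, Σhalf²=0.430655
  -I: nom -28.500 → Σnom=-106.060; wc +0.315/-0.294 → slack +2.354/-1.581; half-tol=0.304, Σhalf²=0.523375
Nominal = -106.060. Worst-case = [-106.060 - 1.581, -106.060 + 2.354] = [-107.641, -103.706]. RSS = √0.523375 = 0.723.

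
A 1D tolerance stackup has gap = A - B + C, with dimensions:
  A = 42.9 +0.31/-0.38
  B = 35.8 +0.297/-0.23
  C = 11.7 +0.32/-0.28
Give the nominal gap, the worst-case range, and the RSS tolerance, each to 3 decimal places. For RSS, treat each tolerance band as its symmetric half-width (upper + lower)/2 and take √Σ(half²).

nominal=18.800 wc=[17.843,19.660] rss=0.528

Stack each dimension's contribution:
  +A: nom +42.900 → Σnom=42.900; wc +0.310/-0.380 → slack +0.310/-0.380; half-tol=0.345, Σhalf²=0.119025
  -B: nom -35.800 → Σnom=7.100; wc +0.230/-0.297 → slack +0.540/-0.677; half-tol=0.264, Σhalf²=0.188457
  +C: nom +11.700 → Σnom=18.800; wc +0.320/-0.280 → slack +0.860/-0.957; half-tol=0.300, Σhalf²=0.278457
Nominal = 18.800. Worst-case = [18.800 - 0.957, 18.800 + 0.860] = [17.843, 19.660]. RSS = √0.278457 = 0.528.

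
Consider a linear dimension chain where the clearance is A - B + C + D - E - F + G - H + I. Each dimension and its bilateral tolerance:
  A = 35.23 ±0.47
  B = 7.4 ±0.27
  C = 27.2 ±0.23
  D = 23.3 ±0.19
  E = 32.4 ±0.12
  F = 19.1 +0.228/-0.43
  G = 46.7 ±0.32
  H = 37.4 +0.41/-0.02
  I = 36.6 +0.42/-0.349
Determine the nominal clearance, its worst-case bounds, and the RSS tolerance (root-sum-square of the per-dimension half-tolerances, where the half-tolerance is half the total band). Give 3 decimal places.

Stack each dimension's contribution:
  +A: nom +35.230 → Σnom=35.230; wc +0.470/-0.470 → slack +0.470/-0.470; half-tol=0.470, Σhalf²=0.220900
  -B: nom -7.400 → Σnom=27.830; wc +0.270/-0.270 → slack +0.740/-0.740; half-tol=0.270, Σhalf²=0.293800
  +C: nom +27.200 → Σnom=55.030; wc +0.230/-0.230 → slack +0.970/-0.970; half-tol=0.230, Σhalf²=0.346700
  +D: nom +23.300 → Σnom=78.330; wc +0.190/-0.190 → slack +1.160/-1.160; half-tol=0.190, Σhalf²=0.382800
  -E: nom -32.400 → Σnom=45.930; wc +0.120/-0.120 → slack +1.280/-1.280; half-tol=0.120, Σhalf²=0.397200
  -F: nom -19.100 → Σnom=26.830; wc +0.430/-0.228 → slack +1.710/-1.508; half-tol=0.329, Σhalf²=0.505441
  +G: nom +46.700 → Σnom=73.530; wc +0.320/-0.320 → slack +2.030/-1.828; half-tol=0.320, Σhalf²=0.607841
  -H: nom -37.400 → Σnom=36.130; wc +0.020/-0.410 → slack +2.050/-2.238; half-tol=0.215, Σhalf²=0.654066
  +I: nom +36.600 → Σnom=72.730; wc +0.420/-0.349 → slack +2.470/-2.587; half-tol=0.384, Σhalf²=0.801906
Nominal = 72.730. Worst-case = [72.730 - 2.587, 72.730 + 2.470] = [70.143, 75.200]. RSS = √0.801906 = 0.895.

nominal=72.730 wc=[70.143,75.200] rss=0.895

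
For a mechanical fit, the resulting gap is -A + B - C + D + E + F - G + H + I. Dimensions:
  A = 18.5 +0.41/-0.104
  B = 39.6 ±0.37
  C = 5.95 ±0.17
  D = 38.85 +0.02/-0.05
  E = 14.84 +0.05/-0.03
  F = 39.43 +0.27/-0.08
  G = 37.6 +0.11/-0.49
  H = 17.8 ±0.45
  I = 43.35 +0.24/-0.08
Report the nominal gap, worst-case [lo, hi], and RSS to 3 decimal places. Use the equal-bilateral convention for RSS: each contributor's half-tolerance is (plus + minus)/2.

nominal=131.820 wc=[130.070,133.984] rss=0.764

Stack each dimension's contribution:
  -A: nom -18.500 → Σnom=-18.500; wc +0.104/-0.410 → slack +0.104/-0.410; half-tol=0.257, Σhalf²=0.066049
  +B: nom +39.600 → Σnom=21.100; wc +0.370/-0.370 → slack +0.474/-0.780; half-tol=0.370, Σhalf²=0.202949
  -C: nom -5.950 → Σnom=15.150; wc +0.170/-0.170 → slack +0.644/-0.950; half-tol=0.170, Σhalf²=0.231849
  +D: nom +38.850 → Σnom=54.000; wc +0.020/-0.050 → slack +0.664/-1.000; half-tol=0.035, Σhalf²=0.233074
  +E: nom +14.840 → Σnom=68.840; wc +0.050/-0.030 → slack +0.714/-1.030; half-tol=0.040, Σhalf²=0.234674
  +F: nom +39.430 → Σnom=108.270; wc +0.270/-0.080 → slack +0.984/-1.110; half-tol=0.175, Σhalf²=0.265299
  -G: nom -37.600 → Σnom=70.670; wc +0.490/-0.110 → slack +1.474/-1.220; half-tol=0.300, Σhalf²=0.355299
  +H: nom +17.800 → Σnom=88.470; wc +0.450/-0.450 → slack +1.924/-1.670; half-tol=0.450, Σhalf²=0.557799
  +I: nom +43.350 → Σnom=131.820; wc +0.240/-0.080 → slack +2.164/-1.750; half-tol=0.160, Σhalf²=0.583399
Nominal = 131.820. Worst-case = [131.820 - 1.750, 131.820 + 2.164] = [130.070, 133.984]. RSS = √0.583399 = 0.764.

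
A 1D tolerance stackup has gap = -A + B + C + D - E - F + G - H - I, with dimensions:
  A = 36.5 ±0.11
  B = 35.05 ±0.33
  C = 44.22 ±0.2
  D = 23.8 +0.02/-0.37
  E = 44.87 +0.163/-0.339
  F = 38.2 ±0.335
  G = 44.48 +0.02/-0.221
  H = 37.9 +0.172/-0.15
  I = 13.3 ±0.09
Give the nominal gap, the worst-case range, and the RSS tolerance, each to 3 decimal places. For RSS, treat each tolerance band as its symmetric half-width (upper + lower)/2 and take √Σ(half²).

Stack each dimension's contribution:
  -A: nom -36.500 → Σnom=-36.500; wc +0.110/-0.110 → slack +0.110/-0.110; half-tol=0.110, Σhalf²=0.012100
  +B: nom +35.050 → Σnom=-1.450; wc +0.330/-0.330 → slack +0.440/-0.440; half-tol=0.330, Σhalf²=0.121000
  +C: nom +44.220 → Σnom=42.770; wc +0.200/-0.200 → slack +0.640/-0.640; half-tol=0.200, Σhalf²=0.161000
  +D: nom +23.800 → Σnom=66.570; wc +0.020/-0.370 → slack +0.660/-1.010; half-tol=0.195, Σhalf²=0.199025
  -E: nom -44.870 → Σnom=21.700; wc +0.339/-0.163 → slack +0.999/-1.173; half-tol=0.251, Σhalf²=0.262026
  -F: nom -38.200 → Σnom=-16.500; wc +0.335/-0.335 → slack +1.334/-1.508; half-tol=0.335, Σhalf²=0.374251
  +G: nom +44.480 → Σnom=27.980; wc +0.020/-0.221 → slack +1.354/-1.729; half-tol=0.120, Σhalf²=0.388771
  -H: nom -37.900 → Σnom=-9.920; wc +0.150/-0.172 → slack +1.504/-1.901; half-tol=0.161, Σhalf²=0.414692
  -I: nom -13.300 → Σnom=-23.220; wc +0.090/-0.090 → slack +1.594/-1.991; half-tol=0.090, Σhalf²=0.422792
Nominal = -23.220. Worst-case = [-23.220 - 1.991, -23.220 + 1.594] = [-25.211, -21.626]. RSS = √0.422792 = 0.650.

nominal=-23.220 wc=[-25.211,-21.626] rss=0.650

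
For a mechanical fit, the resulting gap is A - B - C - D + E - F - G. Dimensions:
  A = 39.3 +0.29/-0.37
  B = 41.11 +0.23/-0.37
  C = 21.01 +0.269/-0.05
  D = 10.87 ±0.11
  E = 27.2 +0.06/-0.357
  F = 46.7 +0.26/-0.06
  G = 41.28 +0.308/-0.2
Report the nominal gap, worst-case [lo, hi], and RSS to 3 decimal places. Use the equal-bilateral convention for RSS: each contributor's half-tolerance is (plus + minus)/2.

Stack each dimension's contribution:
  +A: nom +39.300 → Σnom=39.300; wc +0.290/-0.370 → slack +0.290/-0.370; half-tol=0.330, Σhalf²=0.108900
  -B: nom -41.110 → Σnom=-1.810; wc +0.370/-0.230 → slack +0.660/-0.600; half-tol=0.300, Σhalf²=0.198900
  -C: nom -21.010 → Σnom=-22.820; wc +0.050/-0.269 → slack +0.710/-0.869; half-tol=0.160, Σhalf²=0.224340
  -D: nom -10.870 → Σnom=-33.690; wc +0.110/-0.110 → slack +0.820/-0.979; half-tol=0.110, Σhalf²=0.236440
  +E: nom +27.200 → Σnom=-6.490; wc +0.060/-0.357 → slack +0.880/-1.336; half-tol=0.208, Σhalf²=0.279912
  -F: nom -46.700 → Σnom=-53.190; wc +0.060/-0.260 → slack +0.940/-1.596; half-tol=0.160, Σhalf²=0.305512
  -G: nom -41.280 → Σnom=-94.470; wc +0.200/-0.308 → slack +1.140/-1.904; half-tol=0.254, Σhalf²=0.370028
Nominal = -94.470. Worst-case = [-94.470 - 1.904, -94.470 + 1.140] = [-96.374, -93.330]. RSS = √0.370028 = 0.608.

nominal=-94.470 wc=[-96.374,-93.330] rss=0.608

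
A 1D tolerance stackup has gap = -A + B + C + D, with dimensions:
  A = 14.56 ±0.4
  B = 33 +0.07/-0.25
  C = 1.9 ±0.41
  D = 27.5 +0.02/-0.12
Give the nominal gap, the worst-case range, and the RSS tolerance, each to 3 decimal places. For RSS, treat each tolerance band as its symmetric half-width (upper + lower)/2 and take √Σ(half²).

Stack each dimension's contribution:
  -A: nom -14.560 → Σnom=-14.560; wc +0.400/-0.400 → slack +0.400/-0.400; half-tol=0.400, Σhalf²=0.160000
  +B: nom +33.000 → Σnom=18.440; wc +0.070/-0.250 → slack +0.470/-0.650; half-tol=0.160, Σhalf²=0.185600
  +C: nom +1.900 → Σnom=20.340; wc +0.410/-0.410 → slack +0.880/-1.060; half-tol=0.410, Σhalf²=0.353700
  +D: nom +27.500 → Σnom=47.840; wc +0.020/-0.120 → slack +0.900/-1.180; half-tol=0.070, Σhalf²=0.358600
Nominal = 47.840. Worst-case = [47.840 - 1.180, 47.840 + 0.900] = [46.660, 48.740]. RSS = √0.358600 = 0.599.

nominal=47.840 wc=[46.660,48.740] rss=0.599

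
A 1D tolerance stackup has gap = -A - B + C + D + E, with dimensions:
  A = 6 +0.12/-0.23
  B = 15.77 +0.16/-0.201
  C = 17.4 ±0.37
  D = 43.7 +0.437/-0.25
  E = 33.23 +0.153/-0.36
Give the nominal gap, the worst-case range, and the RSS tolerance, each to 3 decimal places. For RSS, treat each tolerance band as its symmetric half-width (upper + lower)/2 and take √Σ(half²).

nominal=72.560 wc=[71.300,73.951] rss=0.620

Stack each dimension's contribution:
  -A: nom -6.000 → Σnom=-6.000; wc +0.230/-0.120 → slack +0.230/-0.120; half-tol=0.175, Σhalf²=0.030625
  -B: nom -15.770 → Σnom=-21.770; wc +0.201/-0.160 → slack +0.431/-0.280; half-tol=0.180, Σhalf²=0.063205
  +C: nom +17.400 → Σnom=-4.370; wc +0.370/-0.370 → slack +0.801/-0.650; half-tol=0.370, Σhalf²=0.200105
  +D: nom +43.700 → Σnom=39.330; wc +0.437/-0.250 → slack +1.238/-0.900; half-tol=0.344, Σhalf²=0.318098
  +E: nom +33.230 → Σnom=72.560; wc +0.153/-0.360 → slack +1.391/-1.260; half-tol=0.257, Σhalf²=0.383890
Nominal = 72.560. Worst-case = [72.560 - 1.260, 72.560 + 1.391] = [71.300, 73.951]. RSS = √0.383890 = 0.620.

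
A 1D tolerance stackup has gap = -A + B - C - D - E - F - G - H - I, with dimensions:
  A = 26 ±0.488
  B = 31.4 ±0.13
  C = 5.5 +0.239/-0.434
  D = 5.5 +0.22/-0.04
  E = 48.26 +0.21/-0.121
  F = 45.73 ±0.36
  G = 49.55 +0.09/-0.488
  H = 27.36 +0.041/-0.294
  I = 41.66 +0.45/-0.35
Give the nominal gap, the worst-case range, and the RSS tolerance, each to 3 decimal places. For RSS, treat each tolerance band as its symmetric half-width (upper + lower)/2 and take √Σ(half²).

Stack each dimension's contribution:
  -A: nom -26.000 → Σnom=-26.000; wc +0.488/-0.488 → slack +0.488/-0.488; half-tol=0.488, Σhalf²=0.238144
  +B: nom +31.400 → Σnom=5.400; wc +0.130/-0.130 → slack +0.618/-0.618; half-tol=0.130, Σhalf²=0.255044
  -C: nom -5.500 → Σnom=-0.100; wc +0.434/-0.239 → slack +1.052/-0.857; half-tol=0.337, Σhalf²=0.368276
  -D: nom -5.500 → Σnom=-5.600; wc +0.040/-0.220 → slack +1.092/-1.077; half-tol=0.130, Σhalf²=0.385176
  -E: nom -48.260 → Σnom=-53.860; wc +0.121/-0.210 → slack +1.213/-1.287; half-tol=0.165, Σhalf²=0.412567
  -F: nom -45.730 → Σnom=-99.590; wc +0.360/-0.360 → slack +1.573/-1.647; half-tol=0.360, Σhalf²=0.542166
  -G: nom -49.550 → Σnom=-149.140; wc +0.488/-0.090 → slack +2.061/-1.737; half-tol=0.289, Σhalf²=0.625687
  -H: nom -27.360 → Σnom=-176.500; wc +0.294/-0.041 → slack +2.355/-1.778; half-tol=0.167, Σhalf²=0.653744
  -I: nom -41.660 → Σnom=-218.160; wc +0.350/-0.450 → slack +2.705/-2.228; half-tol=0.400, Σhalf²=0.813744
Nominal = -218.160. Worst-case = [-218.160 - 2.228, -218.160 + 2.705] = [-220.388, -215.455]. RSS = √0.813744 = 0.902.

nominal=-218.160 wc=[-220.388,-215.455] rss=0.902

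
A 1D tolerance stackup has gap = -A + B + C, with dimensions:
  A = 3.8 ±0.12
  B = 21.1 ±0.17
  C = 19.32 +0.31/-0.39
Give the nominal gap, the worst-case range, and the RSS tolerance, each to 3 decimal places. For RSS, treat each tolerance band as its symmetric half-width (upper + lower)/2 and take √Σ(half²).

Stack each dimension's contribution:
  -A: nom -3.800 → Σnom=-3.800; wc +0.120/-0.120 → slack +0.120/-0.120; half-tol=0.120, Σhalf²=0.014400
  +B: nom +21.100 → Σnom=17.300; wc +0.170/-0.170 → slack +0.290/-0.290; half-tol=0.170, Σhalf²=0.043300
  +C: nom +19.320 → Σnom=36.620; wc +0.310/-0.390 → slack +0.600/-0.680; half-tol=0.350, Σhalf²=0.165800
Nominal = 36.620. Worst-case = [36.620 - 0.680, 36.620 + 0.600] = [35.940, 37.220]. RSS = √0.165800 = 0.407.

nominal=36.620 wc=[35.940,37.220] rss=0.407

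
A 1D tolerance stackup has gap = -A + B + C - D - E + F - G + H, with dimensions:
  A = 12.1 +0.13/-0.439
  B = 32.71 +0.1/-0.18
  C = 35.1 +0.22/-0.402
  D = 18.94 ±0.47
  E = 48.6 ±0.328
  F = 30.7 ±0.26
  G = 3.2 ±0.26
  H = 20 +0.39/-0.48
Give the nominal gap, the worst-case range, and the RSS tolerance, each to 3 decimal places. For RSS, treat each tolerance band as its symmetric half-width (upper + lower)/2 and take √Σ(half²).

nominal=35.670 wc=[33.160,38.137] rss=0.922

Stack each dimension's contribution:
  -A: nom -12.100 → Σnom=-12.100; wc +0.439/-0.130 → slack +0.439/-0.130; half-tol=0.284, Σhalf²=0.080940
  +B: nom +32.710 → Σnom=20.610; wc +0.100/-0.180 → slack +0.539/-0.310; half-tol=0.140, Σhalf²=0.100540
  +C: nom +35.100 → Σnom=55.710; wc +0.220/-0.402 → slack +0.759/-0.712; half-tol=0.311, Σhalf²=0.197261
  -D: nom -18.940 → Σnom=36.770; wc +0.470/-0.470 → slack +1.229/-1.182; half-tol=0.470, Σhalf²=0.418161
  -E: nom -48.600 → Σnom=-11.830; wc +0.328/-0.328 → slack +1.557/-1.510; half-tol=0.328, Σhalf²=0.525745
  +F: nom +30.700 → Σnom=18.870; wc +0.260/-0.260 → slack +1.817/-1.770; half-tol=0.260, Σhalf²=0.593345
  -G: nom -3.200 → Σnom=15.670; wc +0.260/-0.260 → slack +2.077/-2.030; half-tol=0.260, Σhalf²=0.660945
  +H: nom +20.000 → Σnom=35.670; wc +0.390/-0.480 → slack +2.467/-2.510; half-tol=0.435, Σhalf²=0.850170
Nominal = 35.670. Worst-case = [35.670 - 2.510, 35.670 + 2.467] = [33.160, 38.137]. RSS = √0.850170 = 0.922.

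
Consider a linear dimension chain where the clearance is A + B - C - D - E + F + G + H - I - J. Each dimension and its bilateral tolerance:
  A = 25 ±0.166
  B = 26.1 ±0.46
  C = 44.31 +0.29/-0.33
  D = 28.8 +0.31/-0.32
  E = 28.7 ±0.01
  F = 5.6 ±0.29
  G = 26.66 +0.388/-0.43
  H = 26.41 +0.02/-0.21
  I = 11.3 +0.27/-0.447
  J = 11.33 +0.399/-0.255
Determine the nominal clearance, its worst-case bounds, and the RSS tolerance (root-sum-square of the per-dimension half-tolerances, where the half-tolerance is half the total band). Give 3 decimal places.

Stack each dimension's contribution:
  +A: nom +25.000 → Σnom=25.000; wc +0.166/-0.166 → slack +0.166/-0.166; half-tol=0.166, Σhalf²=0.027556
  +B: nom +26.100 → Σnom=51.100; wc +0.460/-0.460 → slack +0.626/-0.626; half-tol=0.460, Σhalf²=0.239156
  -C: nom -44.310 → Σnom=6.790; wc +0.330/-0.290 → slack +0.956/-0.916; half-tol=0.310, Σhalf²=0.335256
  -D: nom -28.800 → Σnom=-22.010; wc +0.320/-0.310 → slack +1.276/-1.226; half-tol=0.315, Σhalf²=0.434481
  -E: nom -28.700 → Σnom=-50.710; wc +0.010/-0.010 → slack +1.286/-1.236; half-tol=0.010, Σhalf²=0.434581
  +F: nom +5.600 → Σnom=-45.110; wc +0.290/-0.290 → slack +1.576/-1.526; half-tol=0.290, Σhalf²=0.518681
  +G: nom +26.660 → Σnom=-18.450; wc +0.388/-0.430 → slack +1.964/-1.956; half-tol=0.409, Σhalf²=0.685962
  +H: nom +26.410 → Σnom=7.960; wc +0.020/-0.210 → slack +1.984/-2.166; half-tol=0.115, Σhalf²=0.699187
  -I: nom -11.300 → Σnom=-3.340; wc +0.447/-0.270 → slack +2.431/-2.436; half-tol=0.359, Σhalf²=0.827709
  -J: nom -11.330 → Σnom=-14.670; wc +0.255/-0.399 → slack +2.686/-2.835; half-tol=0.327, Σhalf²=0.934638
Nominal = -14.670. Worst-case = [-14.670 - 2.835, -14.670 + 2.686] = [-17.505, -11.984]. RSS = √0.934638 = 0.967.

nominal=-14.670 wc=[-17.505,-11.984] rss=0.967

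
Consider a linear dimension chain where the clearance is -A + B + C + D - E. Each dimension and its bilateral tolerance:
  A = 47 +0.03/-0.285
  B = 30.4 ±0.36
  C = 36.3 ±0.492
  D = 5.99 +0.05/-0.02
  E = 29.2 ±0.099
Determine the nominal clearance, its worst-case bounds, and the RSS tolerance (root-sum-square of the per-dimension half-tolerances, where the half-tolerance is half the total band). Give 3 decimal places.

nominal=-3.510 wc=[-4.511,-2.224] rss=0.638

Stack each dimension's contribution:
  -A: nom -47.000 → Σnom=-47.000; wc +0.285/-0.030 → slack +0.285/-0.030; half-tol=0.157, Σhalf²=0.024806
  +B: nom +30.400 → Σnom=-16.600; wc +0.360/-0.360 → slack +0.645/-0.390; half-tol=0.360, Σhalf²=0.154406
  +C: nom +36.300 → Σnom=19.700; wc +0.492/-0.492 → slack +1.137/-0.882; half-tol=0.492, Σhalf²=0.396470
  +D: nom +5.990 → Σnom=25.690; wc +0.050/-0.020 → slack +1.187/-0.902; half-tol=0.035, Σhalf²=0.397695
  -E: nom -29.200 → Σnom=-3.510; wc +0.099/-0.099 → slack +1.286/-1.001; half-tol=0.099, Σhalf²=0.407496
Nominal = -3.510. Worst-case = [-3.510 - 1.001, -3.510 + 1.286] = [-4.511, -2.224]. RSS = √0.407496 = 0.638.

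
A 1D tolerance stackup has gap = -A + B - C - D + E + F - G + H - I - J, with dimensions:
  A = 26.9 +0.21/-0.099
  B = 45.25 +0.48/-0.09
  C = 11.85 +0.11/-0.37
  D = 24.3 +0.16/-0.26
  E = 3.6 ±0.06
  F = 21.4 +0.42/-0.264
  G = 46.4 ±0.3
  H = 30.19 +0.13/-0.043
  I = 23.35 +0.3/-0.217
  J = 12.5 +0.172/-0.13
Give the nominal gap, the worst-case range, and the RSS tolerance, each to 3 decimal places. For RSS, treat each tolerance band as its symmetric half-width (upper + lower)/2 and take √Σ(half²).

Stack each dimension's contribution:
  -A: nom -26.900 → Σnom=-26.900; wc +0.099/-0.210 → slack +0.099/-0.210; half-tol=0.154, Σhalf²=0.023870
  +B: nom +45.250 → Σnom=18.350; wc +0.480/-0.090 → slack +0.579/-0.300; half-tol=0.285, Σhalf²=0.105095
  -C: nom -11.850 → Σnom=6.500; wc +0.370/-0.110 → slack +0.949/-0.410; half-tol=0.240, Σhalf²=0.162695
  -D: nom -24.300 → Σnom=-17.800; wc +0.260/-0.160 → slack +1.209/-0.570; half-tol=0.210, Σhalf²=0.206795
  +E: nom +3.600 → Σnom=-14.200; wc +0.060/-0.060 → slack +1.269/-0.630; half-tol=0.060, Σhalf²=0.210395
  +F: nom +21.400 → Σnom=7.200; wc +0.420/-0.264 → slack +1.689/-0.894; half-tol=0.342, Σhalf²=0.327359
  -G: nom -46.400 → Σnom=-39.200; wc +0.300/-0.300 → slack +1.989/-1.194; half-tol=0.300, Σhalf²=0.417359
  +H: nom +30.190 → Σnom=-9.010; wc +0.130/-0.043 → slack +2.119/-1.237; half-tol=0.086, Σhalf²=0.424841
  -I: nom -23.350 → Σnom=-32.360; wc +0.217/-0.300 → slack +2.336/-1.537; half-tol=0.259, Σhalf²=0.491664
  -J: nom -12.500 → Σnom=-44.860; wc +0.130/-0.172 → slack +2.466/-1.709; half-tol=0.151, Σhalf²=0.514465
Nominal = -44.860. Worst-case = [-44.860 - 1.709, -44.860 + 2.466] = [-46.569, -42.394]. RSS = √0.514465 = 0.717.

nominal=-44.860 wc=[-46.569,-42.394] rss=0.717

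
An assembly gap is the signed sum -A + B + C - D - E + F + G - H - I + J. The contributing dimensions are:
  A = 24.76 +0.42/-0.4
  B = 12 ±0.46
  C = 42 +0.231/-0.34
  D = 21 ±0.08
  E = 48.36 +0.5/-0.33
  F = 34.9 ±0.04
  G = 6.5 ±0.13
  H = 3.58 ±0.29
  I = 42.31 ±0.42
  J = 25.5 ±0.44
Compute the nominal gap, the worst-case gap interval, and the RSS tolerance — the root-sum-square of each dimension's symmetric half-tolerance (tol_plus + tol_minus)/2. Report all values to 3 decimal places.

nominal=-19.110 wc=[-22.230,-16.289] rss=1.055

Stack each dimension's contribution:
  -A: nom -24.760 → Σnom=-24.760; wc +0.400/-0.420 → slack +0.400/-0.420; half-tol=0.410, Σhalf²=0.168100
  +B: nom +12.000 → Σnom=-12.760; wc +0.460/-0.460 → slack +0.860/-0.880; half-tol=0.460, Σhalf²=0.379700
  +C: nom +42.000 → Σnom=29.240; wc +0.231/-0.340 → slack +1.091/-1.220; half-tol=0.286, Σhalf²=0.461210
  -D: nom -21.000 → Σnom=8.240; wc +0.080/-0.080 → slack +1.171/-1.300; half-tol=0.080, Σhalf²=0.467610
  -E: nom -48.360 → Σnom=-40.120; wc +0.330/-0.500 → slack +1.501/-1.800; half-tol=0.415, Σhalf²=0.639835
  +F: nom +34.900 → Σnom=-5.220; wc +0.040/-0.040 → slack +1.541/-1.840; half-tol=0.040, Σhalf²=0.641435
  +G: nom +6.500 → Σnom=1.280; wc +0.130/-0.130 → slack +1.671/-1.970; half-tol=0.130, Σhalf²=0.658335
  -H: nom -3.580 → Σnom=-2.300; wc +0.290/-0.290 → slack +1.961/-2.260; half-tol=0.290, Σhalf²=0.742435
  -I: nom -42.310 → Σnom=-44.610; wc +0.420/-0.420 → slack +2.381/-2.680; half-tol=0.420, Σhalf²=0.918835
  +J: nom +25.500 → Σnom=-19.110; wc +0.440/-0.440 → slack +2.821/-3.120; half-tol=0.440, Σhalf²=1.112435
Nominal = -19.110. Worst-case = [-19.110 - 3.120, -19.110 + 2.821] = [-22.230, -16.289]. RSS = √1.112435 = 1.055.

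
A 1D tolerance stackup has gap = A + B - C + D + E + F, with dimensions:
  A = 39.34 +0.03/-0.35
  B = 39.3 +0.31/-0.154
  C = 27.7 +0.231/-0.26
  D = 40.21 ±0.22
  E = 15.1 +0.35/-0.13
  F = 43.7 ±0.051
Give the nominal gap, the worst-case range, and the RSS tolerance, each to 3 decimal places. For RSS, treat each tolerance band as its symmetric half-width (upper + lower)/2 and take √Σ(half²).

Stack each dimension's contribution:
  +A: nom +39.340 → Σnom=39.340; wc +0.030/-0.350 → slack +0.030/-0.350; half-tol=0.190, Σhalf²=0.036100
  +B: nom +39.300 → Σnom=78.640; wc +0.310/-0.154 → slack +0.340/-0.504; half-tol=0.232, Σhalf²=0.089924
  -C: nom -27.700 → Σnom=50.940; wc +0.260/-0.231 → slack +0.600/-0.735; half-tol=0.245, Σhalf²=0.150194
  +D: nom +40.210 → Σnom=91.150; wc +0.220/-0.220 → slack +0.820/-0.955; half-tol=0.220, Σhalf²=0.198594
  +E: nom +15.100 → Σnom=106.250; wc +0.350/-0.130 → slack +1.170/-1.085; half-tol=0.240, Σhalf²=0.256194
  +F: nom +43.700 → Σnom=149.950; wc +0.051/-0.051 → slack +1.221/-1.136; half-tol=0.051, Σhalf²=0.258795
Nominal = 149.950. Worst-case = [149.950 - 1.136, 149.950 + 1.221] = [148.814, 151.171]. RSS = √0.258795 = 0.509.

nominal=149.950 wc=[148.814,151.171] rss=0.509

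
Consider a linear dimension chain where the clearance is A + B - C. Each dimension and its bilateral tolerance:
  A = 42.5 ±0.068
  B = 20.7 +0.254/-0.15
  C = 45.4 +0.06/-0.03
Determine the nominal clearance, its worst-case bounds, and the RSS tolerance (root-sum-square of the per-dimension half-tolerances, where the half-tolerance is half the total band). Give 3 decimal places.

Stack each dimension's contribution:
  +A: nom +42.500 → Σnom=42.500; wc +0.068/-0.068 → slack +0.068/-0.068; half-tol=0.068, Σhalf²=0.004624
  +B: nom +20.700 → Σnom=63.200; wc +0.254/-0.150 → slack +0.322/-0.218; half-tol=0.202, Σhalf²=0.045428
  -C: nom -45.400 → Σnom=17.800; wc +0.030/-0.060 → slack +0.352/-0.278; half-tol=0.045, Σhalf²=0.047453
Nominal = 17.800. Worst-case = [17.800 - 0.278, 17.800 + 0.352] = [17.522, 18.152]. RSS = √0.047453 = 0.218.

nominal=17.800 wc=[17.522,18.152] rss=0.218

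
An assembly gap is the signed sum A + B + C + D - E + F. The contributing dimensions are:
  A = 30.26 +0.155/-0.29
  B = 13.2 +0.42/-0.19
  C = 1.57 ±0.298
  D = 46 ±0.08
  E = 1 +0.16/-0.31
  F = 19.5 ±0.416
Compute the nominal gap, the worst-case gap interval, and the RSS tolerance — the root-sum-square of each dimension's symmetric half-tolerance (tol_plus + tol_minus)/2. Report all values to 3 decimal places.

nominal=109.530 wc=[108.096,111.209] rss=0.683

Stack each dimension's contribution:
  +A: nom +30.260 → Σnom=30.260; wc +0.155/-0.290 → slack +0.155/-0.290; half-tol=0.222, Σhalf²=0.049506
  +B: nom +13.200 → Σnom=43.460; wc +0.420/-0.190 → slack +0.575/-0.480; half-tol=0.305, Σhalf²=0.142531
  +C: nom +1.570 → Σnom=45.030; wc +0.298/-0.298 → slack +0.873/-0.778; half-tol=0.298, Σhalf²=0.231335
  +D: nom +46.000 → Σnom=91.030; wc +0.080/-0.080 → slack +0.953/-0.858; half-tol=0.080, Σhalf²=0.237735
  -E: nom -1.000 → Σnom=90.030; wc +0.310/-0.160 → slack +1.263/-1.018; half-tol=0.235, Σhalf²=0.292960
  +F: nom +19.500 → Σnom=109.530; wc +0.416/-0.416 → slack +1.679/-1.434; half-tol=0.416, Σhalf²=0.466016
Nominal = 109.530. Worst-case = [109.530 - 1.434, 109.530 + 1.679] = [108.096, 111.209]. RSS = √0.466016 = 0.683.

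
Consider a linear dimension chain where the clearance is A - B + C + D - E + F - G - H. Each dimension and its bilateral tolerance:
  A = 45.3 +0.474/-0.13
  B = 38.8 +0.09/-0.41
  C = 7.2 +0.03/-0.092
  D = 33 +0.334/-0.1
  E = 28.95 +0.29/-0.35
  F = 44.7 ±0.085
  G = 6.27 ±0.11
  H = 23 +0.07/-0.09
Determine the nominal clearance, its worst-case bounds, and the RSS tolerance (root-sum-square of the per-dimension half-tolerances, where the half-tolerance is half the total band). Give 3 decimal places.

nominal=33.180 wc=[32.213,35.063] rss=0.577

Stack each dimension's contribution:
  +A: nom +45.300 → Σnom=45.300; wc +0.474/-0.130 → slack +0.474/-0.130; half-tol=0.302, Σhalf²=0.091204
  -B: nom -38.800 → Σnom=6.500; wc +0.410/-0.090 → slack +0.884/-0.220; half-tol=0.250, Σhalf²=0.153704
  +C: nom +7.200 → Σnom=13.700; wc +0.030/-0.092 → slack +0.914/-0.312; half-tol=0.061, Σhalf²=0.157425
  +D: nom +33.000 → Σnom=46.700; wc +0.334/-0.100 → slack +1.248/-0.412; half-tol=0.217, Σhalf²=0.204514
  -E: nom -28.950 → Σnom=17.750; wc +0.350/-0.290 → slack +1.598/-0.702; half-tol=0.320, Σhalf²=0.306914
  +F: nom +44.700 → Σnom=62.450; wc +0.085/-0.085 → slack +1.683/-0.787; half-tol=0.085, Σhalf²=0.314139
  -G: nom -6.270 → Σnom=56.180; wc +0.110/-0.110 → slack +1.793/-0.897; half-tol=0.110, Σhalf²=0.326239
  -H: nom -23.000 → Σnom=33.180; wc +0.090/-0.070 → slack +1.883/-0.967; half-tol=0.080, Σhalf²=0.332639
Nominal = 33.180. Worst-case = [33.180 - 0.967, 33.180 + 1.883] = [32.213, 35.063]. RSS = √0.332639 = 0.577.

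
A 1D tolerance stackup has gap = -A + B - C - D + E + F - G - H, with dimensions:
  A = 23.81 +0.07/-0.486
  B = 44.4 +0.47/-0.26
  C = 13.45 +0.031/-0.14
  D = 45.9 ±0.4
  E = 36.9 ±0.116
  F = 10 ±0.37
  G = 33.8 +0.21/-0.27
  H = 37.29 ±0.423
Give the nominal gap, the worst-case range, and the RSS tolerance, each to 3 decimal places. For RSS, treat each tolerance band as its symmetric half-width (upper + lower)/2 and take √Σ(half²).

Stack each dimension's contribution:
  -A: nom -23.810 → Σnom=-23.810; wc +0.486/-0.070 → slack +0.486/-0.070; half-tol=0.278, Σhalf²=0.077284
  +B: nom +44.400 → Σnom=20.590; wc +0.470/-0.260 → slack +0.956/-0.330; half-tol=0.365, Σhalf²=0.210509
  -C: nom -13.450 → Σnom=7.140; wc +0.140/-0.031 → slack +1.096/-0.361; half-tol=0.086, Σhalf²=0.217819
  -D: nom -45.900 → Σnom=-38.760; wc +0.400/-0.400 → slack +1.496/-0.761; half-tol=0.400, Σhalf²=0.377819
  +E: nom +36.900 → Σnom=-1.860; wc +0.116/-0.116 → slack +1.612/-0.877; half-tol=0.116, Σhalf²=0.391275
  +F: nom +10.000 → Σnom=8.140; wc +0.370/-0.370 → slack +1.982/-1.247; half-tol=0.370, Σhalf²=0.528175
  -G: nom -33.800 → Σnom=-25.660; wc +0.270/-0.210 → slack +2.252/-1.457; half-tol=0.240, Σhalf²=0.585775
  -H: nom -37.290 → Σnom=-62.950; wc +0.423/-0.423 → slack +2.675/-1.880; half-tol=0.423, Σhalf²=0.764704
Nominal = -62.950. Worst-case = [-62.950 - 1.880, -62.950 + 2.675] = [-64.830, -60.275]. RSS = √0.764704 = 0.874.

nominal=-62.950 wc=[-64.830,-60.275] rss=0.874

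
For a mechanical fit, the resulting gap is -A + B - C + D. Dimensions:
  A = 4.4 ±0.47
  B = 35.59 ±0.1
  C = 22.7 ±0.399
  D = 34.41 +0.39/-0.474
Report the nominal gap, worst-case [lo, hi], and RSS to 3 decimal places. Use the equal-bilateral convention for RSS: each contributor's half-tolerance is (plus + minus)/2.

nominal=42.900 wc=[41.457,44.259] rss=0.759

Stack each dimension's contribution:
  -A: nom -4.400 → Σnom=-4.400; wc +0.470/-0.470 → slack +0.470/-0.470; half-tol=0.470, Σhalf²=0.220900
  +B: nom +35.590 → Σnom=31.190; wc +0.100/-0.100 → slack +0.570/-0.570; half-tol=0.100, Σhalf²=0.230900
  -C: nom -22.700 → Σnom=8.490; wc +0.399/-0.399 → slack +0.969/-0.969; half-tol=0.399, Σhalf²=0.390101
  +D: nom +34.410 → Σnom=42.900; wc +0.390/-0.474 → slack +1.359/-1.443; half-tol=0.432, Σhalf²=0.576725
Nominal = 42.900. Worst-case = [42.900 - 1.443, 42.900 + 1.359] = [41.457, 44.259]. RSS = √0.576725 = 0.759.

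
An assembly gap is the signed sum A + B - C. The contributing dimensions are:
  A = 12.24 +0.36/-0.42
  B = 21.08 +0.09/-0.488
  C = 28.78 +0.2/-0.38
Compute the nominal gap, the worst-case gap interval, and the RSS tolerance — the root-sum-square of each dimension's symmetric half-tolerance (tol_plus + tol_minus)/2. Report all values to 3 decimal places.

Stack each dimension's contribution:
  +A: nom +12.240 → Σnom=12.240; wc +0.360/-0.420 → slack +0.360/-0.420; half-tol=0.390, Σhalf²=0.152100
  +B: nom +21.080 → Σnom=33.320; wc +0.090/-0.488 → slack +0.450/-0.908; half-tol=0.289, Σhalf²=0.235621
  -C: nom -28.780 → Σnom=4.540; wc +0.380/-0.200 → slack +0.830/-1.108; half-tol=0.290, Σhalf²=0.319721
Nominal = 4.540. Worst-case = [4.540 - 1.108, 4.540 + 0.830] = [3.432, 5.370]. RSS = √0.319721 = 0.565.

nominal=4.540 wc=[3.432,5.370] rss=0.565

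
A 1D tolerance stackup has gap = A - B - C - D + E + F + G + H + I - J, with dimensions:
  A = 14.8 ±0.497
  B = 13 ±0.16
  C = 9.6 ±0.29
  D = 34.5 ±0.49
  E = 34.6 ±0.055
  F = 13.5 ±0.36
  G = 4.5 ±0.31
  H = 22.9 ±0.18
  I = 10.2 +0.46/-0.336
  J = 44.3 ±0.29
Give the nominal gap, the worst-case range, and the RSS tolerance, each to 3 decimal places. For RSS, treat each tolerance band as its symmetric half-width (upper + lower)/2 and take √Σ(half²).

nominal=-0.900 wc=[-3.868,2.192] rss=1.049

Stack each dimension's contribution:
  +A: nom +14.800 → Σnom=14.800; wc +0.497/-0.497 → slack +0.497/-0.497; half-tol=0.497, Σhalf²=0.247009
  -B: nom -13.000 → Σnom=1.800; wc +0.160/-0.160 → slack +0.657/-0.657; half-tol=0.160, Σhalf²=0.272609
  -C: nom -9.600 → Σnom=-7.800; wc +0.290/-0.290 → slack +0.947/-0.947; half-tol=0.290, Σhalf²=0.356709
  -D: nom -34.500 → Σnom=-42.300; wc +0.490/-0.490 → slack +1.437/-1.437; half-tol=0.490, Σhalf²=0.596809
  +E: nom +34.600 → Σnom=-7.700; wc +0.055/-0.055 → slack +1.492/-1.492; half-tol=0.055, Σhalf²=0.599834
  +F: nom +13.500 → Σnom=5.800; wc +0.360/-0.360 → slack +1.852/-1.852; half-tol=0.360, Σhalf²=0.729434
  +G: nom +4.500 → Σnom=10.300; wc +0.310/-0.310 → slack +2.162/-2.162; half-tol=0.310, Σhalf²=0.825534
  +H: nom +22.900 → Σnom=33.200; wc +0.180/-0.180 → slack +2.342/-2.342; half-tol=0.180, Σhalf²=0.857934
  +I: nom +10.200 → Σnom=43.400; wc +0.460/-0.336 → slack +2.802/-2.678; half-tol=0.398, Σhalf²=1.016338
  -J: nom -44.300 → Σnom=-0.900; wc +0.290/-0.290 → slack +3.092/-2.968; half-tol=0.290, Σhalf²=1.100438
Nominal = -0.900. Worst-case = [-0.900 - 2.968, -0.900 + 3.092] = [-3.868, 2.192]. RSS = √1.100438 = 1.049.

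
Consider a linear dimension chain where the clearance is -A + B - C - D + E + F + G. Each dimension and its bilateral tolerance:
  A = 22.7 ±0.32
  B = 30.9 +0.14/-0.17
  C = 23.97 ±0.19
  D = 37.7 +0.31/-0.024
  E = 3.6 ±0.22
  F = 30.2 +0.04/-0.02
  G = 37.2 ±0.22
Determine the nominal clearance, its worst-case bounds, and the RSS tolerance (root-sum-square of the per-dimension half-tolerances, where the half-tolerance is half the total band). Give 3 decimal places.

nominal=17.530 wc=[16.080,18.684] rss=0.537

Stack each dimension's contribution:
  -A: nom -22.700 → Σnom=-22.700; wc +0.320/-0.320 → slack +0.320/-0.320; half-tol=0.320, Σhalf²=0.102400
  +B: nom +30.900 → Σnom=8.200; wc +0.140/-0.170 → slack +0.460/-0.490; half-tol=0.155, Σhalf²=0.126425
  -C: nom -23.970 → Σnom=-15.770; wc +0.190/-0.190 → slack +0.650/-0.680; half-tol=0.190, Σhalf²=0.162525
  -D: nom -37.700 → Σnom=-53.470; wc +0.024/-0.310 → slack +0.674/-0.990; half-tol=0.167, Σhalf²=0.190414
  +E: nom +3.600 → Σnom=-49.870; wc +0.220/-0.220 → slack +0.894/-1.210; half-tol=0.220, Σhalf²=0.238814
  +F: nom +30.200 → Σnom=-19.670; wc +0.040/-0.020 → slack +0.934/-1.230; half-tol=0.030, Σhalf²=0.239714
  +G: nom +37.200 → Σnom=17.530; wc +0.220/-0.220 → slack +1.154/-1.450; half-tol=0.220, Σhalf²=0.288114
Nominal = 17.530. Worst-case = [17.530 - 1.450, 17.530 + 1.154] = [16.080, 18.684]. RSS = √0.288114 = 0.537.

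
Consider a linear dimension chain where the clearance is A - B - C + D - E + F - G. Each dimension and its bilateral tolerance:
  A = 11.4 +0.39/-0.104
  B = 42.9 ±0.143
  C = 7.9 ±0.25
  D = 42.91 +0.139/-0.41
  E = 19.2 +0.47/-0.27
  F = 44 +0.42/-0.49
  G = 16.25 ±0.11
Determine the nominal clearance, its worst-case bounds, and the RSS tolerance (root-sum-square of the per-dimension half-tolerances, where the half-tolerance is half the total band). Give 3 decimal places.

Stack each dimension's contribution:
  +A: nom +11.400 → Σnom=11.400; wc +0.390/-0.104 → slack +0.390/-0.104; half-tol=0.247, Σhalf²=0.061009
  -B: nom -42.900 → Σnom=-31.500; wc +0.143/-0.143 → slack +0.533/-0.247; half-tol=0.143, Σhalf²=0.081458
  -C: nom -7.900 → Σnom=-39.400; wc +0.250/-0.250 → slack +0.783/-0.497; half-tol=0.250, Σhalf²=0.143958
  +D: nom +42.910 → Σnom=3.510; wc +0.139/-0.410 → slack +0.922/-0.907; half-tol=0.274, Σhalf²=0.219308
  -E: nom -19.200 → Σnom=-15.690; wc +0.270/-0.470 → slack +1.192/-1.377; half-tol=0.370, Σhalf²=0.356208
  +F: nom +44.000 → Σnom=28.310; wc +0.420/-0.490 → slack +1.612/-1.867; half-tol=0.455, Σhalf²=0.563233
  -G: nom -16.250 → Σnom=12.060; wc +0.110/-0.110 → slack +1.722/-1.977; half-tol=0.110, Σhalf²=0.575333
Nominal = 12.060. Worst-case = [12.060 - 1.977, 12.060 + 1.722] = [10.083, 13.782]. RSS = √0.575333 = 0.759.

nominal=12.060 wc=[10.083,13.782] rss=0.759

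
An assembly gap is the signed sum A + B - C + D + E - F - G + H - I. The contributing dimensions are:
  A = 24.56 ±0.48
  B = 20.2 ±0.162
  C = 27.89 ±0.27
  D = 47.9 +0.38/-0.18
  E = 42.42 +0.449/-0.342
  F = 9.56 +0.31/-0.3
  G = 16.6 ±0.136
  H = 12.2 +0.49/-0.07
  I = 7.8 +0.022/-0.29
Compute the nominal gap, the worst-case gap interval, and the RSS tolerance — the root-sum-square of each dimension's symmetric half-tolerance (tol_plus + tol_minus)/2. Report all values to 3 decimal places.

Stack each dimension's contribution:
  +A: nom +24.560 → Σnom=24.560; wc +0.480/-0.480 → slack +0.480/-0.480; half-tol=0.480, Σhalf²=0.230400
  +B: nom +20.200 → Σnom=44.760; wc +0.162/-0.162 → slack +0.642/-0.642; half-tol=0.162, Σhalf²=0.256644
  -C: nom -27.890 → Σnom=16.870; wc +0.270/-0.270 → slack +0.912/-0.912; half-tol=0.270, Σhalf²=0.329544
  +D: nom +47.900 → Σnom=64.770; wc +0.380/-0.180 → slack +1.292/-1.092; half-tol=0.280, Σhalf²=0.407944
  +E: nom +42.420 → Σnom=107.190; wc +0.449/-0.342 → slack +1.741/-1.434; half-tol=0.396, Σhalf²=0.564364
  -F: nom -9.560 → Σnom=97.630; wc +0.300/-0.310 → slack +2.041/-1.744; half-tol=0.305, Σhalf²=0.657389
  -G: nom -16.600 → Σnom=81.030; wc +0.136/-0.136 → slack +2.177/-1.880; half-tol=0.136, Σhalf²=0.675885
  +H: nom +12.200 → Σnom=93.230; wc +0.490/-0.070 → slack +2.667/-1.950; half-tol=0.280, Σhalf²=0.754285
  -I: nom -7.800 → Σnom=85.430; wc +0.290/-0.022 → slack +2.957/-1.972; half-tol=0.156, Σhalf²=0.778621
Nominal = 85.430. Worst-case = [85.430 - 1.972, 85.430 + 2.957] = [83.458, 88.387]. RSS = √0.778621 = 0.882.

nominal=85.430 wc=[83.458,88.387] rss=0.882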